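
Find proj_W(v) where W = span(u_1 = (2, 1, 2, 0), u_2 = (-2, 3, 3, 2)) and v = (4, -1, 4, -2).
proj_W(v) = (1014/209, 9/19, 504/209, -204/209)

Set up U = [u_1 | ... | u_2] ∈ R^(4×2). The projector onto W = col(U) is P = U (U^T U)^(-1) U^T.
Compute U^T U =
  [9, 5]
  [5, 26],
and U^T v = (15, -3).
Solve U^T U · c = U^T v for the coefficients: c = (405/209, -102/209). The projection is proj_W(v) = U c.
Check: (v - proj_W(v)) · u_1 = 0  (should be 0).
Check: (v - proj_W(v)) · u_2 = 0  (should be 0).
Result: proj_W(v) = (1014/209, 9/19, 504/209, -204/209).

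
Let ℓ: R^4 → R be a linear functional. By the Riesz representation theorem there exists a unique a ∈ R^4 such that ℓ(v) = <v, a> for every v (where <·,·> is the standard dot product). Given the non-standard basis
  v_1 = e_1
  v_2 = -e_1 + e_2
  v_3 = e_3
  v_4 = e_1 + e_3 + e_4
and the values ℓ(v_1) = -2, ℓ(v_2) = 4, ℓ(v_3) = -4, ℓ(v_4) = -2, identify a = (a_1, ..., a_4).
a = (-2, 2, -4, 4)

Write a = (a_1, ..., a_4) in the standard basis. For each basis vector v_i, ℓ(v_i) = <v_i, a> is a linear equation in the a_j's. Collect the n equations into a matrix system V a = ℓ, where row i of V is v_i (expressed in the standard basis). Since V is invertible (lower-triangular with 1s on the diagonal, up to permutation), solve by back-substitution:
  V =
[[1, 0, 0, 0],
 [-1, 1, 0, 0],
 [0, 0, 1, 0],
 [1, 0, 1, 1]]
  V a = (-2, 4, -4, -2)
Solving gives a = (-2, 2, -4, 4).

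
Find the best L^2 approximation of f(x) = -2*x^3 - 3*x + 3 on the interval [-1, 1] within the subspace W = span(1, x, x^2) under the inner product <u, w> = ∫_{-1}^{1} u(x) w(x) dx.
g(x) = 3 - 21*x/5

The best approximation g ∈ W is the orthogonal projection of f onto W. Writing g = a_0 + a_1 x + a_2 x^2, the coefficients solve the normal equations G · a = b where
  G_{ij} = <φ_i, φ_j> and b_i = <f, φ_i>, with φ_0 = 1, φ_1 = x, φ_2 = x^2.
G =
  [2, 0, 2/3]
  [0, 2/3, 0]
  [2/3, 0, 2/5],
b = (6, -14/5, 2).
Solving gives a_0 = 3, a_1 = -21/5, a_2 = 0, so
  g(x) = 3 - 21*x/5.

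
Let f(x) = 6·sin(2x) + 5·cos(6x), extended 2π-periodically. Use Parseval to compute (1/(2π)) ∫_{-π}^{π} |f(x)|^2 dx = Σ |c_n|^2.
Σ |c_n|^2 = 61/2

Expand |f|^2 and use orthogonality of {sin(nx), cos(mx)} on [-π, π]:
  ∫_{-π}^{π} sin(nx)^2 dx = π, ∫ cos(mx)^2 dx = π, and cross terms integrate to 0.
So ∫_{-π}^{π} f(x)^2 dx = 6^2 · π + 5^2 · π = (36 + 25)π.
Divide by 2π: (36 + 25)/2 = 61/2.
By Parseval, this equals Σ |c_n|^2.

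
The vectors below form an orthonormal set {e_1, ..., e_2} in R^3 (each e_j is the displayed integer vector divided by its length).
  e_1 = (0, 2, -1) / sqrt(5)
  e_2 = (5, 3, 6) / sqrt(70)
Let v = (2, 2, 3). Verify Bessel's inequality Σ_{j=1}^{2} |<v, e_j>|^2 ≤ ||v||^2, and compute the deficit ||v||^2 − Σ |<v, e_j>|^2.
Σ |<v, e_j>|^2 = 117/7; ||v||^2 = 17; deficit = 2/7

Write each e_j = u_j / sqrt(<u_j, u_j>) where u_j is the displayed integer vector. Then <v, e_j> = <v, u_j> / sqrt(<u_j, u_j>), so |<v, e_j>|^2 = <v, u_j>^2 / <u_j, u_j>.
Coefficients: <v, e_1> = 1/sqrt(5), <v, e_2> = 34/sqrt(70).
Square and sum: Σ |<v, e_j>|^2 = 117/7.
Compute ||v||^2 = v·v = 17.
Deficit = 17 − 117/7 = 2/7 ≥ 0, confirming Bessel's inequality. (The deficit equals ||v − Σ <v,e_j> e_j||^2, the squared distance from v to span{e_j}.)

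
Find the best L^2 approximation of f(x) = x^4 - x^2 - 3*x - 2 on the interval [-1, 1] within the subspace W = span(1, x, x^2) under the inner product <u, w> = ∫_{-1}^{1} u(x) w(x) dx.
g(x) = -x^2/7 - 3*x - 73/35

The best approximation g ∈ W is the orthogonal projection of f onto W. Writing g = a_0 + a_1 x + a_2 x^2, the coefficients solve the normal equations G · a = b where
  G_{ij} = <φ_i, φ_j> and b_i = <f, φ_i>, with φ_0 = 1, φ_1 = x, φ_2 = x^2.
G =
  [2, 0, 2/3]
  [0, 2/3, 0]
  [2/3, 0, 2/5],
b = (-64/15, -2, -152/105).
Solving gives a_0 = -73/35, a_1 = -3, a_2 = -1/7, so
  g(x) = -x^2/7 - 3*x - 73/35.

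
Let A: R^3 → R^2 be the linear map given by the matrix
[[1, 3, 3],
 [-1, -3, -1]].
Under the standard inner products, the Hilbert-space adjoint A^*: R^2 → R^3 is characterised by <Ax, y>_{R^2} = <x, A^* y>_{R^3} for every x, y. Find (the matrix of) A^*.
A^* = A^T =
[[1, -1],
 [3, -3],
 [3, -1]]

For real matrices with standard dot products, the defining identity <Ax, y> = <x, A^* y> gives (Ax)^T y = x^T (A^*) y, i.e. x^T A^T y = x^T (A^*) y. Since this holds for all x, y, we must have A^* = A^T. Therefore
A^* =
[[1, -1],
 [3, -3],
 [3, -1]].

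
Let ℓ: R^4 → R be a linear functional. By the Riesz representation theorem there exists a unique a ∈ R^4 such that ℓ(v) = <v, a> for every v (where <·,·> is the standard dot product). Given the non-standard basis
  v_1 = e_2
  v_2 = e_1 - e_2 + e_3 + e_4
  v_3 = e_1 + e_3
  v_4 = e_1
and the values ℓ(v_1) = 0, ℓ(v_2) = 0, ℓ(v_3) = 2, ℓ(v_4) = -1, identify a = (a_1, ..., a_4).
a = (-1, 0, 3, -2)

Write a = (a_1, ..., a_4) in the standard basis. For each basis vector v_i, ℓ(v_i) = <v_i, a> is a linear equation in the a_j's. Collect the n equations into a matrix system V a = ℓ, where row i of V is v_i (expressed in the standard basis). Since V is invertible (lower-triangular with 1s on the diagonal, up to permutation), solve by back-substitution:
  V =
[[0, 1, 0, 0],
 [1, -1, 1, 1],
 [1, 0, 1, 0],
 [1, 0, 0, 0]]
  V a = (0, 0, 2, -1)
Solving gives a = (-1, 0, 3, -2).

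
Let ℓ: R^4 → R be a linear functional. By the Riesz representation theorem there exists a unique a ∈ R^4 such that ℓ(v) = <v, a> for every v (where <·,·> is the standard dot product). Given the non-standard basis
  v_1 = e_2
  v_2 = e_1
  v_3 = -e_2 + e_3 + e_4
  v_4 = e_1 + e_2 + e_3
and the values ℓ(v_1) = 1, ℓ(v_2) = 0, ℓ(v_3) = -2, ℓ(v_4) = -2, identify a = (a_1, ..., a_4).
a = (0, 1, -3, 2)

Write a = (a_1, ..., a_4) in the standard basis. For each basis vector v_i, ℓ(v_i) = <v_i, a> is a linear equation in the a_j's. Collect the n equations into a matrix system V a = ℓ, where row i of V is v_i (expressed in the standard basis). Since V is invertible (lower-triangular with 1s on the diagonal, up to permutation), solve by back-substitution:
  V =
[[0, 1, 0, 0],
 [1, 0, 0, 0],
 [0, -1, 1, 1],
 [1, 1, 1, 0]]
  V a = (1, 0, -2, -2)
Solving gives a = (0, 1, -3, 2).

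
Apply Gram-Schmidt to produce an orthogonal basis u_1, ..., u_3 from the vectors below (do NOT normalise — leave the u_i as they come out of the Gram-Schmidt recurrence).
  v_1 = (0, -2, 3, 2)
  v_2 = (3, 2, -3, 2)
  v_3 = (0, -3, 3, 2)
Orthogonal basis:
  u_1 = (0, -2, 3, 2)
  u_2 = (3, 16/17, -24/17, 52/17)
  u_3 = (48/361, -261/361, -150/361, -36/361)

Apply the Gram-Schmidt recurrence
  u_1 = v_1
  u_i = v_i − Σ_{j<i} ((v_i · u_j) / (u_j · u_j)) · u_j.

Step by step this gives:
  u_1 = (0, -2, 3, 2)
  u_2 = (3, 16/17, -24/17, 52/17)
  u_3 = (48/361, -261/361, -150/361, -36/361)

Orthogonality check:
  u_2 · u_1 = 0 (should be 0)
  u_3 · u_1 = 0 (should be 0)
  u_3 · u_2 = 0 (should be 0)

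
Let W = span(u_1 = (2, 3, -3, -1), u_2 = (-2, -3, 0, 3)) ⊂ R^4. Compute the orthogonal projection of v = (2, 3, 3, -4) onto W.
proj_W(v) = (223/125, 669/250, 336/125, -1117/250)

Set up U = [u_1 | ... | u_2] ∈ R^(4×2). The projector onto W = col(U) is P = U (U^T U)^(-1) U^T.
Compute U^T U =
  [23, -16]
  [-16, 22],
and U^T v = (8, -25).
Solve U^T U · c = U^T v for the coefficients: c = (-112/125, -447/250). The projection is proj_W(v) = U c.
Check: (v - proj_W(v)) · u_1 = 0  (should be 0).
Check: (v - proj_W(v)) · u_2 = 0  (should be 0).
Result: proj_W(v) = (223/125, 669/250, 336/125, -1117/250).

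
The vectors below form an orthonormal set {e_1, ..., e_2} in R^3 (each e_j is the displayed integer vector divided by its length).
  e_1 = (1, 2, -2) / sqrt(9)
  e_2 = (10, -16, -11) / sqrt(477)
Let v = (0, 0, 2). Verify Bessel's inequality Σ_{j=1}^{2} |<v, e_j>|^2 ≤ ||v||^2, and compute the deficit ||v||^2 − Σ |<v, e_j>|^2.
Σ |<v, e_j>|^2 = 148/53; ||v||^2 = 4; deficit = 64/53

Write each e_j = u_j / sqrt(<u_j, u_j>) where u_j is the displayed integer vector. Then <v, e_j> = <v, u_j> / sqrt(<u_j, u_j>), so |<v, e_j>|^2 = <v, u_j>^2 / <u_j, u_j>.
Coefficients: <v, e_1> = -4/sqrt(9), <v, e_2> = -22/sqrt(477).
Square and sum: Σ |<v, e_j>|^2 = 148/53.
Compute ||v||^2 = v·v = 4.
Deficit = 4 − 148/53 = 64/53 ≥ 0, confirming Bessel's inequality. (The deficit equals ||v − Σ <v,e_j> e_j||^2, the squared distance from v to span{e_j}.)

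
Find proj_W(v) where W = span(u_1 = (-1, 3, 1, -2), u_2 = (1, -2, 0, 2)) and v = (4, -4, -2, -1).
proj_W(v) = (4/7, -25/7, -17/7, 8/7)

Set up U = [u_1 | ... | u_2] ∈ R^(4×2). The projector onto W = col(U) is P = U (U^T U)^(-1) U^T.
Compute U^T U =
  [15, -11]
  [-11, 9],
and U^T v = (-16, 10).
Solve U^T U · c = U^T v for the coefficients: c = (-17/7, -13/7). The projection is proj_W(v) = U c.
Check: (v - proj_W(v)) · u_1 = 0  (should be 0).
Check: (v - proj_W(v)) · u_2 = 0  (should be 0).
Result: proj_W(v) = (4/7, -25/7, -17/7, 8/7).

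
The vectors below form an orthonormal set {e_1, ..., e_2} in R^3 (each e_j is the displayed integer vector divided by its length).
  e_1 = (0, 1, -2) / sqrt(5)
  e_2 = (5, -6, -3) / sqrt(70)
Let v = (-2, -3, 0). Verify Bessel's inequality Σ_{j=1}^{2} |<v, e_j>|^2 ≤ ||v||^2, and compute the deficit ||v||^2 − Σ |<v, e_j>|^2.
Σ |<v, e_j>|^2 = 19/7; ||v||^2 = 13; deficit = 72/7

Write each e_j = u_j / sqrt(<u_j, u_j>) where u_j is the displayed integer vector. Then <v, e_j> = <v, u_j> / sqrt(<u_j, u_j>), so |<v, e_j>|^2 = <v, u_j>^2 / <u_j, u_j>.
Coefficients: <v, e_1> = -3/sqrt(5), <v, e_2> = 8/sqrt(70).
Square and sum: Σ |<v, e_j>|^2 = 19/7.
Compute ||v||^2 = v·v = 13.
Deficit = 13 − 19/7 = 72/7 ≥ 0, confirming Bessel's inequality. (The deficit equals ||v − Σ <v,e_j> e_j||^2, the squared distance from v to span{e_j}.)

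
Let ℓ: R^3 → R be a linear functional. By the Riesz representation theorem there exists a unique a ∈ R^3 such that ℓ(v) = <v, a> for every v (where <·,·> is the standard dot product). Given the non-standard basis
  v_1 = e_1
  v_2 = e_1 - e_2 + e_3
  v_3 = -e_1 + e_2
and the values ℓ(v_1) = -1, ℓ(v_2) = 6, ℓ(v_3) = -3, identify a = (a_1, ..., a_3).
a = (-1, -4, 3)

Write a = (a_1, ..., a_3) in the standard basis. For each basis vector v_i, ℓ(v_i) = <v_i, a> is a linear equation in the a_j's. Collect the n equations into a matrix system V a = ℓ, where row i of V is v_i (expressed in the standard basis). Since V is invertible (lower-triangular with 1s on the diagonal, up to permutation), solve by back-substitution:
  V =
[[1, 0, 0],
 [1, -1, 1],
 [-1, 1, 0]]
  V a = (-1, 6, -3)
Solving gives a = (-1, -4, 3).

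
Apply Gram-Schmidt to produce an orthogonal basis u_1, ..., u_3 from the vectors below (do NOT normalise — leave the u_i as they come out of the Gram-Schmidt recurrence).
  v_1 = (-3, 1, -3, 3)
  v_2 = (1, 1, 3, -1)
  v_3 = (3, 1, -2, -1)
Orthogonal basis:
  u_1 = (-3, 1, -3, 3)
  u_2 = (-1/2, 3/2, 3/2, 1/2)
  u_3 = (74/35, 78/35, -52/35, -4/35)

Apply the Gram-Schmidt recurrence
  u_1 = v_1
  u_i = v_i − Σ_{j<i} ((v_i · u_j) / (u_j · u_j)) · u_j.

Step by step this gives:
  u_1 = (-3, 1, -3, 3)
  u_2 = (-1/2, 3/2, 3/2, 1/2)
  u_3 = (74/35, 78/35, -52/35, -4/35)

Orthogonality check:
  u_2 · u_1 = 0 (should be 0)
  u_3 · u_1 = 0 (should be 0)
  u_3 · u_2 = 0 (should be 0)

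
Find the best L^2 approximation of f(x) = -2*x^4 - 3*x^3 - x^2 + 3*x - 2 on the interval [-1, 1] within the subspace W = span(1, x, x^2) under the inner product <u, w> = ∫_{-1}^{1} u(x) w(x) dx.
g(x) = -19*x^2/7 + 6*x/5 - 64/35

The best approximation g ∈ W is the orthogonal projection of f onto W. Writing g = a_0 + a_1 x + a_2 x^2, the coefficients solve the normal equations G · a = b where
  G_{ij} = <φ_i, φ_j> and b_i = <f, φ_i>, with φ_0 = 1, φ_1 = x, φ_2 = x^2.
G =
  [2, 0, 2/3]
  [0, 2/3, 0]
  [2/3, 0, 2/5],
b = (-82/15, 4/5, -242/105).
Solving gives a_0 = -64/35, a_1 = 6/5, a_2 = -19/7, so
  g(x) = -19*x^2/7 + 6*x/5 - 64/35.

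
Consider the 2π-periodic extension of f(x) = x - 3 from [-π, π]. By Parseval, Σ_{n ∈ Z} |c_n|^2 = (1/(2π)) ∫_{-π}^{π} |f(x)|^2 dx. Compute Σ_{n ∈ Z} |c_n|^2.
Σ |c_n|^2 = π^2/3 + 9

Expand and integrate term by term over [-π, π]:
  ∫ (x)^2 dx = 1·(2π^3/3); ∫ 2·1·(-3)·x dx = 0 (odd integrand); ∫ (-3)^2 dx = 9·2π.
So (1/(2π)) ∫_{-π}^{π} (x - 3)^2 dx = 1π^2/3 + 9 = π^2/3 + 9.
Parseval ⇒ Σ |c_n|^2 = π^2/3 + 9.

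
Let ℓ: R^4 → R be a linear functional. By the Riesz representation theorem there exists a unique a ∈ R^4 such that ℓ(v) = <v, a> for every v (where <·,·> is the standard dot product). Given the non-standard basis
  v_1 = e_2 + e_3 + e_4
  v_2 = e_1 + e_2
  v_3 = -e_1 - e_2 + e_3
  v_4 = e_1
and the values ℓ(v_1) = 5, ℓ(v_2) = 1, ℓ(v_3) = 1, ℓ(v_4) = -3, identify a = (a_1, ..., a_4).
a = (-3, 4, 2, -1)

Write a = (a_1, ..., a_4) in the standard basis. For each basis vector v_i, ℓ(v_i) = <v_i, a> is a linear equation in the a_j's. Collect the n equations into a matrix system V a = ℓ, where row i of V is v_i (expressed in the standard basis). Since V is invertible (lower-triangular with 1s on the diagonal, up to permutation), solve by back-substitution:
  V =
[[0, 1, 1, 1],
 [1, 1, 0, 0],
 [-1, -1, 1, 0],
 [1, 0, 0, 0]]
  V a = (5, 1, 1, -3)
Solving gives a = (-3, 4, 2, -1).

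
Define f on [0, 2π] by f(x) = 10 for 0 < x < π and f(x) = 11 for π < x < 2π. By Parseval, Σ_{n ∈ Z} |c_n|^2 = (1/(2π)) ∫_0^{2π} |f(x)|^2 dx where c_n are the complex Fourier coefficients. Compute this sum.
Σ |c_n|^2 = 221/2

Parseval equates the L^2 energy of f (normalised by 1/(2π)) with the ℓ^2 sum of its Fourier coefficients: (1/(2π)) ∫_0^{2π} |f|^2 = Σ |c_n|^2.
Compute the left side: (1/(2π)) [∫_0^π 10^2 dx + ∫_π^{2π} 11^2 dx] = (1/(2π)) · (100π + 121π) = (100 + 121)/2 = 221/2.
So Σ_{n ∈ Z} |c_n|^2 = 221/2.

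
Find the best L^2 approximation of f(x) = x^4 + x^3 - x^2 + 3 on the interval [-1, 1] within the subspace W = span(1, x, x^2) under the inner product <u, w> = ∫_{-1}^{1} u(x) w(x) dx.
g(x) = -x^2/7 + 3*x/5 + 102/35

The best approximation g ∈ W is the orthogonal projection of f onto W. Writing g = a_0 + a_1 x + a_2 x^2, the coefficients solve the normal equations G · a = b where
  G_{ij} = <φ_i, φ_j> and b_i = <f, φ_i>, with φ_0 = 1, φ_1 = x, φ_2 = x^2.
G =
  [2, 0, 2/3]
  [0, 2/3, 0]
  [2/3, 0, 2/5],
b = (86/15, 2/5, 66/35).
Solving gives a_0 = 102/35, a_1 = 3/5, a_2 = -1/7, so
  g(x) = -x^2/7 + 3*x/5 + 102/35.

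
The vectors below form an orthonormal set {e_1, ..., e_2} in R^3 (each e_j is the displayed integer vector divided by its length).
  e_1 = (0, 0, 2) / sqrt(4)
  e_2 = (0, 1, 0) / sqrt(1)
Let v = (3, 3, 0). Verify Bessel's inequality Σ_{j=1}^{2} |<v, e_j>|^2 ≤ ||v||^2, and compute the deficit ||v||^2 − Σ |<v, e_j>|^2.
Σ |<v, e_j>|^2 = 9; ||v||^2 = 18; deficit = 9

Write each e_j = u_j / sqrt(<u_j, u_j>) where u_j is the displayed integer vector. Then <v, e_j> = <v, u_j> / sqrt(<u_j, u_j>), so |<v, e_j>|^2 = <v, u_j>^2 / <u_j, u_j>.
Coefficients: <v, e_1> = 0/sqrt(4), <v, e_2> = 3/sqrt(1).
Square and sum: Σ |<v, e_j>|^2 = 9.
Compute ||v||^2 = v·v = 18.
Deficit = 18 − 9 = 9 ≥ 0, confirming Bessel's inequality. (The deficit equals ||v − Σ <v,e_j> e_j||^2, the squared distance from v to span{e_j}.)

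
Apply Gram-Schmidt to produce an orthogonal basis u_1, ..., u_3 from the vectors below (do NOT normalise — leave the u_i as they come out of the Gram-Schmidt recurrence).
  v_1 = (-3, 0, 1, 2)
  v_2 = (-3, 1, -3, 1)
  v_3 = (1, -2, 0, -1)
Orthogonal basis:
  u_1 = (-3, 0, 1, 2)
  u_2 = (-9/7, 1, -25/7, -1/7)
  u_3 = (-1/3, -97/54, -10/27, -17/54)

Apply the Gram-Schmidt recurrence
  u_1 = v_1
  u_i = v_i − Σ_{j<i} ((v_i · u_j) / (u_j · u_j)) · u_j.

Step by step this gives:
  u_1 = (-3, 0, 1, 2)
  u_2 = (-9/7, 1, -25/7, -1/7)
  u_3 = (-1/3, -97/54, -10/27, -17/54)

Orthogonality check:
  u_2 · u_1 = 0 (should be 0)
  u_3 · u_1 = 0 (should be 0)
  u_3 · u_2 = 0 (should be 0)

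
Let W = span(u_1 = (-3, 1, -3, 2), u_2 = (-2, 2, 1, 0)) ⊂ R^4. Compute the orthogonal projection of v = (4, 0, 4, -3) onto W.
proj_W(v) = (317/91, -67/91, 404/91, -250/91)

Set up U = [u_1 | ... | u_2] ∈ R^(4×2). The projector onto W = col(U) is P = U (U^T U)^(-1) U^T.
Compute U^T U =
  [23, 5]
  [5, 9],
and U^T v = (-30, -4).
Solve U^T U · c = U^T v for the coefficients: c = (-125/91, 29/91). The projection is proj_W(v) = U c.
Check: (v - proj_W(v)) · u_1 = 0  (should be 0).
Check: (v - proj_W(v)) · u_2 = 0  (should be 0).
Result: proj_W(v) = (317/91, -67/91, 404/91, -250/91).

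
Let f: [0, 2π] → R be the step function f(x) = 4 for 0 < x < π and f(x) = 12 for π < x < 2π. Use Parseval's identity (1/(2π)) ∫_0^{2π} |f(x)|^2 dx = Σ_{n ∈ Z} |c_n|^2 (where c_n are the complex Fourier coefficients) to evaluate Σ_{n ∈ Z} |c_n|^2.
Σ |c_n|^2 = 80

Parseval equates the L^2 energy of f (normalised by 1/(2π)) with the ℓ^2 sum of its Fourier coefficients: (1/(2π)) ∫_0^{2π} |f|^2 = Σ |c_n|^2.
Compute the left side: (1/(2π)) [∫_0^π 4^2 dx + ∫_π^{2π} 12^2 dx] = (1/(2π)) · (16π + 144π) = (16 + 144)/2 = 80.
So Σ_{n ∈ Z} |c_n|^2 = 80.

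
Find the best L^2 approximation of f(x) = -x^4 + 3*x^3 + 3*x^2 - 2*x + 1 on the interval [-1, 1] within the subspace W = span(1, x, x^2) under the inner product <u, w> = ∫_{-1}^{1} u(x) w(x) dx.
g(x) = 15*x^2/7 - x/5 + 38/35

The best approximation g ∈ W is the orthogonal projection of f onto W. Writing g = a_0 + a_1 x + a_2 x^2, the coefficients solve the normal equations G · a = b where
  G_{ij} = <φ_i, φ_j> and b_i = <f, φ_i>, with φ_0 = 1, φ_1 = x, φ_2 = x^2.
G =
  [2, 0, 2/3]
  [0, 2/3, 0]
  [2/3, 0, 2/5],
b = (18/5, -2/15, 166/105).
Solving gives a_0 = 38/35, a_1 = -1/5, a_2 = 15/7, so
  g(x) = 15*x^2/7 - x/5 + 38/35.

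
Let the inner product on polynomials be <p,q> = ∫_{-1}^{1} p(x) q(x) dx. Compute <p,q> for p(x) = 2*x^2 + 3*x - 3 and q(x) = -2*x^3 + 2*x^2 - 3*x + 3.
<p,q> = -124/5

Expand the product: p(x)·q(x) = -4*x^5 - 2*x^4 + 6*x^3 - 9*x^2 + 18*x - 9.
∫_{-1}^{1} of each monomial x^k gives [2/(k+1) if k even, 0 if k odd]. Integrating term-by-term (or equivalently evaluating the antiderivative F(x) = -2*x^6/3 - 2*x^5/5 + 3*x^4/2 - 3*x^3 + 9*x^2 - 9*x at the endpoints):
  F(1) − F(−1) = -77/30 − (667/30) = -124/5.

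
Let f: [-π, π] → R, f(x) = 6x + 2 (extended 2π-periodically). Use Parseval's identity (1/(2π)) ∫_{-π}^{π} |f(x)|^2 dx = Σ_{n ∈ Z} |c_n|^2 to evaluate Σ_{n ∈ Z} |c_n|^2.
Σ |c_n|^2 = 12π^2 + 4

Expand and integrate term by term over [-π, π]:
  ∫ (6x)^2 dx = 36·(2π^3/3); ∫ 2·6·(2)·x dx = 0 (odd integrand); ∫ 2^2 dx = 4·2π.
So (1/(2π)) ∫_{-π}^{π} (6x + 2)^2 dx = 36π^2/3 + 4 = 12π^2 + 4.
Parseval ⇒ Σ |c_n|^2 = 12π^2 + 4.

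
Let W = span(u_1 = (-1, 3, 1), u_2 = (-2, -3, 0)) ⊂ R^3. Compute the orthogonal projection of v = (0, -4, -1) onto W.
proj_W(v) = (3/94, -189/47, -85/94)

Set up U = [u_1 | ... | u_2] ∈ R^(3×2). The projector onto W = col(U) is P = U (U^T U)^(-1) U^T.
Compute U^T U =
  [11, -7]
  [-7, 13],
and U^T v = (-13, 12).
Solve U^T U · c = U^T v for the coefficients: c = (-85/94, 41/94). The projection is proj_W(v) = U c.
Check: (v - proj_W(v)) · u_1 = 0  (should be 0).
Check: (v - proj_W(v)) · u_2 = 0  (should be 0).
Result: proj_W(v) = (3/94, -189/47, -85/94).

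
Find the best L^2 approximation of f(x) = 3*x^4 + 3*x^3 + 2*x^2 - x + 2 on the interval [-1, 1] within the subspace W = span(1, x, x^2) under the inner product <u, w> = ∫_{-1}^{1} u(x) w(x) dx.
g(x) = 32*x^2/7 + 4*x/5 + 61/35

The best approximation g ∈ W is the orthogonal projection of f onto W. Writing g = a_0 + a_1 x + a_2 x^2, the coefficients solve the normal equations G · a = b where
  G_{ij} = <φ_i, φ_j> and b_i = <f, φ_i>, with φ_0 = 1, φ_1 = x, φ_2 = x^2.
G =
  [2, 0, 2/3]
  [0, 2/3, 0]
  [2/3, 0, 2/5],
b = (98/15, 8/15, 314/105).
Solving gives a_0 = 61/35, a_1 = 4/5, a_2 = 32/7, so
  g(x) = 32*x^2/7 + 4*x/5 + 61/35.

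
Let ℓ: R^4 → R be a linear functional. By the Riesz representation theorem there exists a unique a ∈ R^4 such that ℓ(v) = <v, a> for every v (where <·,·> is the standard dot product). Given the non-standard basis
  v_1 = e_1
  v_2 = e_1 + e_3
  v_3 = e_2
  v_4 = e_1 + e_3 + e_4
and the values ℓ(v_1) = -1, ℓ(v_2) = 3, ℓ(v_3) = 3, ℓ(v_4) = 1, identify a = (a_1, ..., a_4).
a = (-1, 3, 4, -2)

Write a = (a_1, ..., a_4) in the standard basis. For each basis vector v_i, ℓ(v_i) = <v_i, a> is a linear equation in the a_j's. Collect the n equations into a matrix system V a = ℓ, where row i of V is v_i (expressed in the standard basis). Since V is invertible (lower-triangular with 1s on the diagonal, up to permutation), solve by back-substitution:
  V =
[[1, 0, 0, 0],
 [1, 0, 1, 0],
 [0, 1, 0, 0],
 [1, 0, 1, 1]]
  V a = (-1, 3, 3, 1)
Solving gives a = (-1, 3, 4, -2).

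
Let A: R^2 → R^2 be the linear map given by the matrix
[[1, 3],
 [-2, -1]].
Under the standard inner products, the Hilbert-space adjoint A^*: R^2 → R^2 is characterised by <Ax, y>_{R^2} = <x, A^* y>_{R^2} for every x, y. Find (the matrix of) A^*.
A^* = A^T =
[[1, -2],
 [3, -1]]

For real matrices with standard dot products, the defining identity <Ax, y> = <x, A^* y> gives (Ax)^T y = x^T (A^*) y, i.e. x^T A^T y = x^T (A^*) y. Since this holds for all x, y, we must have A^* = A^T. Therefore
A^* =
[[1, -2],
 [3, -1]].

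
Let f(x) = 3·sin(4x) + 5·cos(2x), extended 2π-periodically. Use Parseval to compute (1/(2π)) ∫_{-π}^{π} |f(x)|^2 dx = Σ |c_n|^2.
Σ |c_n|^2 = 17

Expand |f|^2 and use orthogonality of {sin(nx), cos(mx)} on [-π, π]:
  ∫_{-π}^{π} sin(nx)^2 dx = π, ∫ cos(mx)^2 dx = π, and cross terms integrate to 0.
So ∫_{-π}^{π} f(x)^2 dx = 3^2 · π + 5^2 · π = (9 + 25)π.
Divide by 2π: (9 + 25)/2 = 17.
By Parseval, this equals Σ |c_n|^2.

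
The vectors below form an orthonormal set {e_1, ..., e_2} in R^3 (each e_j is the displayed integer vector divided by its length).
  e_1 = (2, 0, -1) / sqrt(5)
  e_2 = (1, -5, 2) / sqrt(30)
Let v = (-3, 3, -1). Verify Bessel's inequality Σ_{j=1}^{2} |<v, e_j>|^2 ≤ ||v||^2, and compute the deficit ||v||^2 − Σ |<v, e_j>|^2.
Σ |<v, e_j>|^2 = 55/3; ||v||^2 = 19; deficit = 2/3

Write each e_j = u_j / sqrt(<u_j, u_j>) where u_j is the displayed integer vector. Then <v, e_j> = <v, u_j> / sqrt(<u_j, u_j>), so |<v, e_j>|^2 = <v, u_j>^2 / <u_j, u_j>.
Coefficients: <v, e_1> = -5/sqrt(5), <v, e_2> = -20/sqrt(30).
Square and sum: Σ |<v, e_j>|^2 = 55/3.
Compute ||v||^2 = v·v = 19.
Deficit = 19 − 55/3 = 2/3 ≥ 0, confirming Bessel's inequality. (The deficit equals ||v − Σ <v,e_j> e_j||^2, the squared distance from v to span{e_j}.)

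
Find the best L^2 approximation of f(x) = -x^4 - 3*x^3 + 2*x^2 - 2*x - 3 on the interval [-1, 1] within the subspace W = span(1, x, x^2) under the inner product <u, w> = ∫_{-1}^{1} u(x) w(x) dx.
g(x) = 8*x^2/7 - 19*x/5 - 102/35

The best approximation g ∈ W is the orthogonal projection of f onto W. Writing g = a_0 + a_1 x + a_2 x^2, the coefficients solve the normal equations G · a = b where
  G_{ij} = <φ_i, φ_j> and b_i = <f, φ_i>, with φ_0 = 1, φ_1 = x, φ_2 = x^2.
G =
  [2, 0, 2/3]
  [0, 2/3, 0]
  [2/3, 0, 2/5],
b = (-76/15, -38/15, -52/35).
Solving gives a_0 = -102/35, a_1 = -19/5, a_2 = 8/7, so
  g(x) = 8*x^2/7 - 19*x/5 - 102/35.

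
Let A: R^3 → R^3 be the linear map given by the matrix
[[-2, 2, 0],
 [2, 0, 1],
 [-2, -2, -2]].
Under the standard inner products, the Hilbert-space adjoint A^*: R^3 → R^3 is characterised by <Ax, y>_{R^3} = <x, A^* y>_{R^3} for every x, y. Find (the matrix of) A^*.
A^* = A^T =
[[-2, 2, -2],
 [2, 0, -2],
 [0, 1, -2]]

For real matrices with standard dot products, the defining identity <Ax, y> = <x, A^* y> gives (Ax)^T y = x^T (A^*) y, i.e. x^T A^T y = x^T (A^*) y. Since this holds for all x, y, we must have A^* = A^T. Therefore
A^* =
[[-2, 2, -2],
 [2, 0, -2],
 [0, 1, -2]].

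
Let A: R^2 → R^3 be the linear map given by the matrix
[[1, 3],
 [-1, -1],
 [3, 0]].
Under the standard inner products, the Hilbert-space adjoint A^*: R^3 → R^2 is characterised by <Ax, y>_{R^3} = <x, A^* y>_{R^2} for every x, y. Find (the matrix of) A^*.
A^* = A^T =
[[1, -1, 3],
 [3, -1, 0]]

For real matrices with standard dot products, the defining identity <Ax, y> = <x, A^* y> gives (Ax)^T y = x^T (A^*) y, i.e. x^T A^T y = x^T (A^*) y. Since this holds for all x, y, we must have A^* = A^T. Therefore
A^* =
[[1, -1, 3],
 [3, -1, 0]].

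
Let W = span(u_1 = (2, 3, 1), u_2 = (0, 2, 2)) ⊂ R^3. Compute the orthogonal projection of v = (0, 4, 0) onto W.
proj_W(v) = (4/3, 8/3, 4/3)

Set up U = [u_1 | ... | u_2] ∈ R^(3×2). The projector onto W = col(U) is P = U (U^T U)^(-1) U^T.
Compute U^T U =
  [14, 8]
  [8, 8],
and U^T v = (12, 8).
Solve U^T U · c = U^T v for the coefficients: c = (2/3, 1/3). The projection is proj_W(v) = U c.
Check: (v - proj_W(v)) · u_1 = 0  (should be 0).
Check: (v - proj_W(v)) · u_2 = 0  (should be 0).
Result: proj_W(v) = (4/3, 8/3, 4/3).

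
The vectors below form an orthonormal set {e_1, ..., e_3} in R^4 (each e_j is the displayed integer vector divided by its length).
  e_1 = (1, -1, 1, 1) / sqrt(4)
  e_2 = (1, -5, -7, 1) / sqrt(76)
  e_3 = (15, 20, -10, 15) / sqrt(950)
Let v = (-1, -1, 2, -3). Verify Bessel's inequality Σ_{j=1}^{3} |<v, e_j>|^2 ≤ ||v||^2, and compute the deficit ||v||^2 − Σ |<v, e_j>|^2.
Σ |<v, e_j>|^2 = 13; ||v||^2 = 15; deficit = 2

Write each e_j = u_j / sqrt(<u_j, u_j>) where u_j is the displayed integer vector. Then <v, e_j> = <v, u_j> / sqrt(<u_j, u_j>), so |<v, e_j>|^2 = <v, u_j>^2 / <u_j, u_j>.
Coefficients: <v, e_1> = -1/sqrt(4), <v, e_2> = -13/sqrt(76), <v, e_3> = -100/sqrt(950).
Square and sum: Σ |<v, e_j>|^2 = 13.
Compute ||v||^2 = v·v = 15.
Deficit = 15 − 13 = 2 ≥ 0, confirming Bessel's inequality. (The deficit equals ||v − Σ <v,e_j> e_j||^2, the squared distance from v to span{e_j}.)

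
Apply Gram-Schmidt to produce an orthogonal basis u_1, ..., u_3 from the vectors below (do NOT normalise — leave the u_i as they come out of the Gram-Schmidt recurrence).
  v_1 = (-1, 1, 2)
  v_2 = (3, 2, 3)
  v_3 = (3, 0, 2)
Orthogonal basis:
  u_1 = (-1, 1, 2)
  u_2 = (23/6, 7/6, 4/3)
  u_3 = (13/107, -117/107, 65/107)

Apply the Gram-Schmidt recurrence
  u_1 = v_1
  u_i = v_i − Σ_{j<i} ((v_i · u_j) / (u_j · u_j)) · u_j.

Step by step this gives:
  u_1 = (-1, 1, 2)
  u_2 = (23/6, 7/6, 4/3)
  u_3 = (13/107, -117/107, 65/107)

Orthogonality check:
  u_2 · u_1 = 0 (should be 0)
  u_3 · u_1 = 0 (should be 0)
  u_3 · u_2 = 0 (should be 0)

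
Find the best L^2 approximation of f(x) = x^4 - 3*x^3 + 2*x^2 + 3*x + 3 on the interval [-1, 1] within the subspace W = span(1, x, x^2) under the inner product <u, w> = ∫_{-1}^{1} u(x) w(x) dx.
g(x) = 20*x^2/7 + 6*x/5 + 102/35

The best approximation g ∈ W is the orthogonal projection of f onto W. Writing g = a_0 + a_1 x + a_2 x^2, the coefficients solve the normal equations G · a = b where
  G_{ij} = <φ_i, φ_j> and b_i = <f, φ_i>, with φ_0 = 1, φ_1 = x, φ_2 = x^2.
G =
  [2, 0, 2/3]
  [0, 2/3, 0]
  [2/3, 0, 2/5],
b = (116/15, 4/5, 108/35).
Solving gives a_0 = 102/35, a_1 = 6/5, a_2 = 20/7, so
  g(x) = 20*x^2/7 + 6*x/5 + 102/35.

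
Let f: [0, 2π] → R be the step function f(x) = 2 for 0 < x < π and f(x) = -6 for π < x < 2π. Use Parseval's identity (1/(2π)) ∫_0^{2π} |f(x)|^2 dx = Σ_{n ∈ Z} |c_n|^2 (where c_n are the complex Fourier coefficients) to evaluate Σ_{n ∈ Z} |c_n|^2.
Σ |c_n|^2 = 20

Parseval equates the L^2 energy of f (normalised by 1/(2π)) with the ℓ^2 sum of its Fourier coefficients: (1/(2π)) ∫_0^{2π} |f|^2 = Σ |c_n|^2.
Compute the left side: (1/(2π)) [∫_0^π 2^2 dx + ∫_π^{2π} (-6)^2 dx] = (1/(2π)) · (4π + 36π) = (4 + 36)/2 = 20.
So Σ_{n ∈ Z} |c_n|^2 = 20.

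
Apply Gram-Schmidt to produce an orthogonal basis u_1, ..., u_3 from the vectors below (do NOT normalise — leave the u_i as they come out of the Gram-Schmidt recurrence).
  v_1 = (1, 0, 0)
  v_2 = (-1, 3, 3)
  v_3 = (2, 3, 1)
Orthogonal basis:
  u_1 = (1, 0, 0)
  u_2 = (0, 3, 3)
  u_3 = (0, 1, -1)

Apply the Gram-Schmidt recurrence
  u_1 = v_1
  u_i = v_i − Σ_{j<i} ((v_i · u_j) / (u_j · u_j)) · u_j.

Step by step this gives:
  u_1 = (1, 0, 0)
  u_2 = (0, 3, 3)
  u_3 = (0, 1, -1)

Orthogonality check:
  u_2 · u_1 = 0 (should be 0)
  u_3 · u_1 = 0 (should be 0)
  u_3 · u_2 = 0 (should be 0)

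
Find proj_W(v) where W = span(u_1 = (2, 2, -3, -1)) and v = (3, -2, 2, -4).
proj_W(v) = (0, 0, 0, 0)

Set up U = [u_1 | ... | u_1] ∈ R^(4×1). The projector onto W = col(U) is P = U (U^T U)^(-1) U^T.
Compute U^T U =
  [18],
and U^T v = (0).
Solve U^T U · c = U^T v for the coefficients: c = (0). The projection is proj_W(v) = U c.
Check: (v - proj_W(v)) · u_1 = 0  (should be 0).
Result: proj_W(v) = (0, 0, 0, 0).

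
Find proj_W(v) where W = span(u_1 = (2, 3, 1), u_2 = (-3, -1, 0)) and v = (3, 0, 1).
proj_W(v) = (167/59, 30/59, -11/59)

Set up U = [u_1 | ... | u_2] ∈ R^(3×2). The projector onto W = col(U) is P = U (U^T U)^(-1) U^T.
Compute U^T U =
  [14, -9]
  [-9, 10],
and U^T v = (7, -9).
Solve U^T U · c = U^T v for the coefficients: c = (-11/59, -63/59). The projection is proj_W(v) = U c.
Check: (v - proj_W(v)) · u_1 = 0  (should be 0).
Check: (v - proj_W(v)) · u_2 = 0  (should be 0).
Result: proj_W(v) = (167/59, 30/59, -11/59).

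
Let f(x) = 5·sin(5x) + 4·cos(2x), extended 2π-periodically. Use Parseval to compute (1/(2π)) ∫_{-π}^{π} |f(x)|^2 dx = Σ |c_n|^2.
Σ |c_n|^2 = 41/2

Expand |f|^2 and use orthogonality of {sin(nx), cos(mx)} on [-π, π]:
  ∫_{-π}^{π} sin(nx)^2 dx = π, ∫ cos(mx)^2 dx = π, and cross terms integrate to 0.
So ∫_{-π}^{π} f(x)^2 dx = 5^2 · π + 4^2 · π = (25 + 16)π.
Divide by 2π: (25 + 16)/2 = 41/2.
By Parseval, this equals Σ |c_n|^2.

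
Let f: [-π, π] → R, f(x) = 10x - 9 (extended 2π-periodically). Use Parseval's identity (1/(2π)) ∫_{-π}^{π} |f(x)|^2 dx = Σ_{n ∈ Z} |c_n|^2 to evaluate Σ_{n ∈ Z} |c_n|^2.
Σ |c_n|^2 = 100π^2/3 + 81

Expand and integrate term by term over [-π, π]:
  ∫ (10x)^2 dx = 100·(2π^3/3); ∫ 2·10·(-9)·x dx = 0 (odd integrand); ∫ (-9)^2 dx = 81·2π.
So (1/(2π)) ∫_{-π}^{π} (10x - 9)^2 dx = 100π^2/3 + 81 = 100π^2/3 + 81.
Parseval ⇒ Σ |c_n|^2 = 100π^2/3 + 81.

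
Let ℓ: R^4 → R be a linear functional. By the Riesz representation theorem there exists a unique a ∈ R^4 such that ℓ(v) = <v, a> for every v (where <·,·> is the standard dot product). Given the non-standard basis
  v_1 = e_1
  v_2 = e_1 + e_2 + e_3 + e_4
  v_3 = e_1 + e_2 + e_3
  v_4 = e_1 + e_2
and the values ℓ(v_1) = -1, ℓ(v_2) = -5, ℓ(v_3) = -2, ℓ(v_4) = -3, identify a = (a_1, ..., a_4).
a = (-1, -2, 1, -3)

Write a = (a_1, ..., a_4) in the standard basis. For each basis vector v_i, ℓ(v_i) = <v_i, a> is a linear equation in the a_j's. Collect the n equations into a matrix system V a = ℓ, where row i of V is v_i (expressed in the standard basis). Since V is invertible (lower-triangular with 1s on the diagonal, up to permutation), solve by back-substitution:
  V =
[[1, 0, 0, 0],
 [1, 1, 1, 1],
 [1, 1, 1, 0],
 [1, 1, 0, 0]]
  V a = (-1, -5, -2, -3)
Solving gives a = (-1, -2, 1, -3).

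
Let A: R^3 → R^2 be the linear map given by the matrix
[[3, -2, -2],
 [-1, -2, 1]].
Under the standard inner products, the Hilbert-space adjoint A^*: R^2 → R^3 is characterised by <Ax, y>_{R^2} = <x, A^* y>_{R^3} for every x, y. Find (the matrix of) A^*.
A^* = A^T =
[[3, -1],
 [-2, -2],
 [-2, 1]]

For real matrices with standard dot products, the defining identity <Ax, y> = <x, A^* y> gives (Ax)^T y = x^T (A^*) y, i.e. x^T A^T y = x^T (A^*) y. Since this holds for all x, y, we must have A^* = A^T. Therefore
A^* =
[[3, -1],
 [-2, -2],
 [-2, 1]].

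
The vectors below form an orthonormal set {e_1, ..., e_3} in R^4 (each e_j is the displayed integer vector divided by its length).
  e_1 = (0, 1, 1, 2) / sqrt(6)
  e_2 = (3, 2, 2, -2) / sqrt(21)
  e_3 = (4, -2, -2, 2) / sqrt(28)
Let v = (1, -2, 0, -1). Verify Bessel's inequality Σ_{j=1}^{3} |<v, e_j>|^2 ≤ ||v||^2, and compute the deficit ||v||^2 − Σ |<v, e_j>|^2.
Σ |<v, e_j>|^2 = 4; ||v||^2 = 6; deficit = 2

Write each e_j = u_j / sqrt(<u_j, u_j>) where u_j is the displayed integer vector. Then <v, e_j> = <v, u_j> / sqrt(<u_j, u_j>), so |<v, e_j>|^2 = <v, u_j>^2 / <u_j, u_j>.
Coefficients: <v, e_1> = -4/sqrt(6), <v, e_2> = 1/sqrt(21), <v, e_3> = 6/sqrt(28).
Square and sum: Σ |<v, e_j>|^2 = 4.
Compute ||v||^2 = v·v = 6.
Deficit = 6 − 4 = 2 ≥ 0, confirming Bessel's inequality. (The deficit equals ||v − Σ <v,e_j> e_j||^2, the squared distance from v to span{e_j}.)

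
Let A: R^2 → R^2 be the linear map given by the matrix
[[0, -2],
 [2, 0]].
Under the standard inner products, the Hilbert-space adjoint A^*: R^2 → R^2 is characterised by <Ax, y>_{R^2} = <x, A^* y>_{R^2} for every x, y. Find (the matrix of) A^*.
A^* = A^T =
[[0, 2],
 [-2, 0]]

For real matrices with standard dot products, the defining identity <Ax, y> = <x, A^* y> gives (Ax)^T y = x^T (A^*) y, i.e. x^T A^T y = x^T (A^*) y. Since this holds for all x, y, we must have A^* = A^T. Therefore
A^* =
[[0, 2],
 [-2, 0]].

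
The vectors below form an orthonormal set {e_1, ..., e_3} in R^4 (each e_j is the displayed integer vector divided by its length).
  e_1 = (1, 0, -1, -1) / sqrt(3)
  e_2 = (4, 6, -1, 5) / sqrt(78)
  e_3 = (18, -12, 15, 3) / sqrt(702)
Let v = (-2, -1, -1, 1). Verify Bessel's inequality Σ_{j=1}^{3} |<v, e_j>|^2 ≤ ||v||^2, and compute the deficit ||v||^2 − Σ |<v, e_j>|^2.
Σ |<v, e_j>|^2 = 4; ||v||^2 = 7; deficit = 3

Write each e_j = u_j / sqrt(<u_j, u_j>) where u_j is the displayed integer vector. Then <v, e_j> = <v, u_j> / sqrt(<u_j, u_j>), so |<v, e_j>|^2 = <v, u_j>^2 / <u_j, u_j>.
Coefficients: <v, e_1> = -2/sqrt(3), <v, e_2> = -8/sqrt(78), <v, e_3> = -36/sqrt(702).
Square and sum: Σ |<v, e_j>|^2 = 4.
Compute ||v||^2 = v·v = 7.
Deficit = 7 − 4 = 3 ≥ 0, confirming Bessel's inequality. (The deficit equals ||v − Σ <v,e_j> e_j||^2, the squared distance from v to span{e_j}.)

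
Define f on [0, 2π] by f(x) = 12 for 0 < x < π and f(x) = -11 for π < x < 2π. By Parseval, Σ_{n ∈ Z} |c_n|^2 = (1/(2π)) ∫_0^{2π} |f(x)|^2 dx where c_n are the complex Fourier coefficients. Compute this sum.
Σ |c_n|^2 = 265/2

Parseval equates the L^2 energy of f (normalised by 1/(2π)) with the ℓ^2 sum of its Fourier coefficients: (1/(2π)) ∫_0^{2π} |f|^2 = Σ |c_n|^2.
Compute the left side: (1/(2π)) [∫_0^π 12^2 dx + ∫_π^{2π} (-11)^2 dx] = (1/(2π)) · (144π + 121π) = (144 + 121)/2 = 265/2.
So Σ_{n ∈ Z} |c_n|^2 = 265/2.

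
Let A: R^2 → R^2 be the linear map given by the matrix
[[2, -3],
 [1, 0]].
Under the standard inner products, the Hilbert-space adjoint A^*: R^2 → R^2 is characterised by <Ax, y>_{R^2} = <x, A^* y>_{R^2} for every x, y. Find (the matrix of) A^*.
A^* = A^T =
[[2, 1],
 [-3, 0]]

For real matrices with standard dot products, the defining identity <Ax, y> = <x, A^* y> gives (Ax)^T y = x^T (A^*) y, i.e. x^T A^T y = x^T (A^*) y. Since this holds for all x, y, we must have A^* = A^T. Therefore
A^* =
[[2, 1],
 [-3, 0]].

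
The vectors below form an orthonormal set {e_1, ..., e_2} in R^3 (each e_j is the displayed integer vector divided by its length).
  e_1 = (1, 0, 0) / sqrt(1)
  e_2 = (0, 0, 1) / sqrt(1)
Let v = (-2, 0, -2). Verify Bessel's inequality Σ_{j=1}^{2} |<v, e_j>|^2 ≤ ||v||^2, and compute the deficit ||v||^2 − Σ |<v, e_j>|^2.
Σ |<v, e_j>|^2 = 8; ||v||^2 = 8; deficit = 0

Write each e_j = u_j / sqrt(<u_j, u_j>) where u_j is the displayed integer vector. Then <v, e_j> = <v, u_j> / sqrt(<u_j, u_j>), so |<v, e_j>|^2 = <v, u_j>^2 / <u_j, u_j>.
Coefficients: <v, e_1> = -2/sqrt(1), <v, e_2> = -2/sqrt(1).
Square and sum: Σ |<v, e_j>|^2 = 8.
Compute ||v||^2 = v·v = 8.
Deficit = 8 − 8 = 0 ≥ 0, confirming Bessel's inequality. (The deficit equals ||v − Σ <v,e_j> e_j||^2, the squared distance from v to span{e_j}.)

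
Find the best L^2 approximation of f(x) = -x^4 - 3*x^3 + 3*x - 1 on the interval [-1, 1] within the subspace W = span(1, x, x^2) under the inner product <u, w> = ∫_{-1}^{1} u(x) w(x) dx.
g(x) = -6*x^2/7 + 6*x/5 - 32/35

The best approximation g ∈ W is the orthogonal projection of f onto W. Writing g = a_0 + a_1 x + a_2 x^2, the coefficients solve the normal equations G · a = b where
  G_{ij} = <φ_i, φ_j> and b_i = <f, φ_i>, with φ_0 = 1, φ_1 = x, φ_2 = x^2.
G =
  [2, 0, 2/3]
  [0, 2/3, 0]
  [2/3, 0, 2/5],
b = (-12/5, 4/5, -20/21).
Solving gives a_0 = -32/35, a_1 = 6/5, a_2 = -6/7, so
  g(x) = -6*x^2/7 + 6*x/5 - 32/35.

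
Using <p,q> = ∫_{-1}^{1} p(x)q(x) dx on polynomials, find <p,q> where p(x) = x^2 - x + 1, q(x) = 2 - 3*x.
<p,q> = 22/3

Expand the product: p(x)·q(x) = -3*x^3 + 5*x^2 - 5*x + 2.
∫_{-1}^{1} of each monomial x^k gives [2/(k+1) if k even, 0 if k odd]. Integrating term-by-term (or equivalently evaluating the antiderivative F(x) = -3*x^4/4 + 5*x^3/3 - 5*x^2/2 + 2*x at the endpoints):
  F(1) − F(−1) = 5/12 − (-83/12) = 22/3.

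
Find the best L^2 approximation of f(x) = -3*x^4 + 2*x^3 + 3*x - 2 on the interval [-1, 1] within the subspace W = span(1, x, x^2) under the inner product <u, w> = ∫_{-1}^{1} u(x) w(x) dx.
g(x) = -18*x^2/7 + 21*x/5 - 61/35

The best approximation g ∈ W is the orthogonal projection of f onto W. Writing g = a_0 + a_1 x + a_2 x^2, the coefficients solve the normal equations G · a = b where
  G_{ij} = <φ_i, φ_j> and b_i = <f, φ_i>, with φ_0 = 1, φ_1 = x, φ_2 = x^2.
G =
  [2, 0, 2/3]
  [0, 2/3, 0]
  [2/3, 0, 2/5],
b = (-26/5, 14/5, -46/21).
Solving gives a_0 = -61/35, a_1 = 21/5, a_2 = -18/7, so
  g(x) = -18*x^2/7 + 21*x/5 - 61/35.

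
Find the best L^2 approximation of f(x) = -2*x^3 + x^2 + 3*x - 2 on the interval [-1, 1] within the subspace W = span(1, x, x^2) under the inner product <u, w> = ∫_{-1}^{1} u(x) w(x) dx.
g(x) = x^2 + 9*x/5 - 2

The best approximation g ∈ W is the orthogonal projection of f onto W. Writing g = a_0 + a_1 x + a_2 x^2, the coefficients solve the normal equations G · a = b where
  G_{ij} = <φ_i, φ_j> and b_i = <f, φ_i>, with φ_0 = 1, φ_1 = x, φ_2 = x^2.
G =
  [2, 0, 2/3]
  [0, 2/3, 0]
  [2/3, 0, 2/5],
b = (-10/3, 6/5, -14/15).
Solving gives a_0 = -2, a_1 = 9/5, a_2 = 1, so
  g(x) = x^2 + 9*x/5 - 2.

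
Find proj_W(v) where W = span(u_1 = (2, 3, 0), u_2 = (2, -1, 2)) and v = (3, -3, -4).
proj_W(v) = (-6/29, -25/29, 8/29)

Set up U = [u_1 | ... | u_2] ∈ R^(3×2). The projector onto W = col(U) is P = U (U^T U)^(-1) U^T.
Compute U^T U =
  [13, 1]
  [1, 9],
and U^T v = (-3, 1).
Solve U^T U · c = U^T v for the coefficients: c = (-7/29, 4/29). The projection is proj_W(v) = U c.
Check: (v - proj_W(v)) · u_1 = 0  (should be 0).
Check: (v - proj_W(v)) · u_2 = 0  (should be 0).
Result: proj_W(v) = (-6/29, -25/29, 8/29).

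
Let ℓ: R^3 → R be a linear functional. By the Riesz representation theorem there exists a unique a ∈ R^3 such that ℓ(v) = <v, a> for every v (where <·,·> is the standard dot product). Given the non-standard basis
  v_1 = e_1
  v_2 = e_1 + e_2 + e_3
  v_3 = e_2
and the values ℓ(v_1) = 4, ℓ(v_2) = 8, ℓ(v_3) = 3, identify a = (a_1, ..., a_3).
a = (4, 3, 1)

Write a = (a_1, ..., a_3) in the standard basis. For each basis vector v_i, ℓ(v_i) = <v_i, a> is a linear equation in the a_j's. Collect the n equations into a matrix system V a = ℓ, where row i of V is v_i (expressed in the standard basis). Since V is invertible (lower-triangular with 1s on the diagonal, up to permutation), solve by back-substitution:
  V =
[[1, 0, 0],
 [1, 1, 1],
 [0, 1, 0]]
  V a = (4, 8, 3)
Solving gives a = (4, 3, 1).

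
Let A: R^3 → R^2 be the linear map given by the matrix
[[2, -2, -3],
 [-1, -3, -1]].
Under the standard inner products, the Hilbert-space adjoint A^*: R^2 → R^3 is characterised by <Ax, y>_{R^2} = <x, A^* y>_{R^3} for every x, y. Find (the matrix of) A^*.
A^* = A^T =
[[2, -1],
 [-2, -3],
 [-3, -1]]

For real matrices with standard dot products, the defining identity <Ax, y> = <x, A^* y> gives (Ax)^T y = x^T (A^*) y, i.e. x^T A^T y = x^T (A^*) y. Since this holds for all x, y, we must have A^* = A^T. Therefore
A^* =
[[2, -1],
 [-2, -3],
 [-3, -1]].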